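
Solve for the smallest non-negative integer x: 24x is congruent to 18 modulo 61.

24⁻¹ ≡ 28 (mod 61) because 24·28 = 672 = 11·61 + 1.
So x ≡ 28·18 = 504 ≡ 16 (mod 61).

16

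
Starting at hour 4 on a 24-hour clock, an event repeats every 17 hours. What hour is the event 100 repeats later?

0

100·17 = 1700.
1700 = 70·24 + 20, so 1700 mod 24 = 20.
(4 + 20) mod 24 = 0.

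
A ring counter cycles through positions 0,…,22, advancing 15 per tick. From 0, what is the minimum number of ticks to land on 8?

22

The inverse of 15 mod 23 is 20 (since 15·20 = 300 ≡ 1).
Multiplying both sides by 20: x ≡ 20·8 = 160 ≡ 22 (mod 23).
Check: 15·22 = 330 = 14·23 + 8.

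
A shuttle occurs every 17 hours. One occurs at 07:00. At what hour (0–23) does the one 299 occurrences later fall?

2

299·17 = 5083.
5083 − 211·24 = 19, so 5083 ≡ 19 (mod 24).
(7 + 19) mod 24 = 2.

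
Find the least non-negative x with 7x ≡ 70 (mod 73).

7⁻¹ ≡ 21 (mod 73) because 7·21 = 147 = 2·73 + 1.
So x ≡ 21·70 = 1470 ≡ 10 (mod 73).

10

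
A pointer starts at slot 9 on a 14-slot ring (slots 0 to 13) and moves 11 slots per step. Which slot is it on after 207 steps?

207·11 = 2277.
Dividing 2277 by 14 gives quotient 162 and remainder 9.
(9 + 9) mod 14 = 4.

4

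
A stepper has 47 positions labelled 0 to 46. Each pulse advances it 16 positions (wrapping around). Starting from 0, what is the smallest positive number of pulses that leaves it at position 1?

3

47 = 2·16 + 15
16 = 1·15 + 1
15 = 15·1 + 0
Back-substituting gives 16·3 ≡ 1 (mod 47).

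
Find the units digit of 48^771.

2

Last digits of 8^n: 8, 4, 2, 6 (period 4).
771 mod 4 = 3, so the last digit matches 8^3 = 2.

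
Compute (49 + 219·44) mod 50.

35

219·44 = 9636.
9636 mod 50 = 36 (since 192·50 = 9600).
(49 + 36) mod 50 = 35.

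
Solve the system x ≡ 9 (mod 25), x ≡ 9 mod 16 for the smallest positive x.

x ≡ 9 (mod 16) gives x ∈ {9}.
The first of these with x mod 25 = 9 is 9.

9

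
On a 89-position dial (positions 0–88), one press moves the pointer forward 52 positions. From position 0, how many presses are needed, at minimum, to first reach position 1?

89 = 1·52 + 37
52 = 1·37 + 15
37 = 2·15 + 7
15 = 2·7 + 1
7 = 7·1 + 0
Back-substituting gives 52·12 ≡ 1 (mod 89).

12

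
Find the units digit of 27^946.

9

Last digits of 7^n: 7, 9, 3, 1 (period 4).
946 leaves remainder 2 on division by 4, so 27^946 ends in 9.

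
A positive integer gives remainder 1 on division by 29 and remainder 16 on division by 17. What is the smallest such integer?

407

x ≡ 16 (mod 17) gives x ∈ {16, 33, 50, 67, 84, 101, 118, 135, …}.
The first of these with x mod 29 = 1 is 407.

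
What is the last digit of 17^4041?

7

The units digit of 17^n cycles with period 4: 7, 9, 3, 1, …
4041 leaves remainder 1 on division by 4, so 17^4041 ends in 7.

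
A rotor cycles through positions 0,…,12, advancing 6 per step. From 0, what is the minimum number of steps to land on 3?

The inverse of 6 mod 13 is 11 (since 6·11 = 66 ≡ 1).
So x ≡ 11·3 = 33 ≡ 7 (mod 13).
Check: 6·7 = 42 = 3·13 + 3.

7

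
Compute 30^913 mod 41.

7

Successive squares of 30 mod 41: 30^1≡30, 30^2≡39, 30^4≡4, 30^8≡16, 30^16≡10, 30^32≡18, 30^64≡37, 30^128≡16, 30^256≡10, 30^512≡18.
Since 913 = 1 + 16 + 128 + 256 + 512 in binary, 30^913 ≡ 30·10·16·10·18 ≡ 7 (mod 41).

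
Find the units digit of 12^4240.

6

Powers of 2 mod 10 repeat with period 4: 2, 4, 8, 6.
4240 mod 4 = 0, so the last digit matches 2^4 = 6.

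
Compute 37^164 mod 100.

By repeated squaring mod 100: 37^1≡37, 37^2≡69, 37^4≡61, 37^8≡21, 37^16≡41, 37^32≡81, 37^64≡61, 37^128≡21.
Since 164 = 4 + 32 + 128 in binary, 37^164 ≡ 61·81·21 ≡ 61 (mod 100).

61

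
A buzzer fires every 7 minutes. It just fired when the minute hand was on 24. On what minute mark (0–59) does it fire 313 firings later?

313·7 = 2191.
Dividing 2191 by 60 gives quotient 36 and remainder 31.
(24 + 31) mod 60 = 55.

55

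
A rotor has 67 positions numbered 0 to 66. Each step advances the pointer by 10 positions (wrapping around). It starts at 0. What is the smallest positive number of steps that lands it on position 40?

10⁻¹ ≡ 47 (mod 67) because 10·47 = 470 = 7·67 + 1.
Multiplying both sides by 47: x ≡ 47·40 = 1880 ≡ 4 (mod 67).
Check: 10·4 = 40 = 0·67 + 40.

4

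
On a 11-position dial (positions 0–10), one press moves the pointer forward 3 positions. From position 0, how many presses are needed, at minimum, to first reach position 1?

4

3·4 = 12 = 1·11 + 1, so 3⁻¹ ≡ 4 (mod 11).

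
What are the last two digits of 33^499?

Successive squares of 33 mod 100: 33^1≡33, 33^2≡89, 33^4≡21, 33^8≡41, 33^16≡81, 33^32≡61, 33^64≡21, 33^128≡41, 33^256≡81.
Since 499 = 1 + 2 + 16 + 32 + 64 + 128 + 256 in binary, 33^499 ≡ 33·89·81·61·21·41·81 ≡ 97 (mod 100).

97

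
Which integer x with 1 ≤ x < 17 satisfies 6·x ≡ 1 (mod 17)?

17 = 2·6 + 5
6 = 1·5 + 1
5 = 5·1 + 0
Back-substituting gives 6·3 ≡ 1 (mod 17).

3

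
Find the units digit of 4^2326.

The units digit of 4^n cycles with period 2: 4, 6, …
2326 mod 2 = 0, so the last digit matches 4^2 = 6.

6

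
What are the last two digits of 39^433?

By repeated squaring mod 100: 39^1≡39, 39^2≡21, 39^4≡41, 39^8≡81, 39^16≡61, 39^32≡21, 39^64≡41, 39^128≡81, 39^256≡61.
Since 433 = 1 + 16 + 32 + 128 + 256 in binary, 39^433 ≡ 39·61·21·81·61 ≡ 19 (mod 100).

19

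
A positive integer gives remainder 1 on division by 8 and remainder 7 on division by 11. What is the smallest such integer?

Since 11·3 ≡ 1 (mod 8), take x = 7 + 11·((1−7)·3 mod 8) = 7 + 11·6 = 73.
Check: 73 mod 8 = 1, 73 mod 11 = 7.

73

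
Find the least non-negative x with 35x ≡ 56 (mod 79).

35⁻¹ ≡ 70 (mod 79) because 35·70 = 2450 = 31·79 + 1.
So x ≡ 70·56 = 3920 ≡ 49 (mod 79).

49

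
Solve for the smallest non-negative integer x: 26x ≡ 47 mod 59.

The inverse of 26 mod 59 is 25 (since 26·25 = 650 ≡ 1).
Multiplying both sides by 25: x ≡ 25·47 = 1175 ≡ 54 (mod 59).

54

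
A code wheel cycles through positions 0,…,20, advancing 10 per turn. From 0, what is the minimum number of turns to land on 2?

17

10⁻¹ ≡ 19 (mod 21) because 10·19 = 190 = 9·21 + 1.
So x ≡ 19·2 = 38 ≡ 17 (mod 21).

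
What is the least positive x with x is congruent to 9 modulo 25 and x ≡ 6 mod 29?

209

x ≡ 9 (mod 25) gives x ∈ {9, 34, 59, 84, 109, 134, 159, 184, …}.
The first of these with x mod 29 = 6 is 209.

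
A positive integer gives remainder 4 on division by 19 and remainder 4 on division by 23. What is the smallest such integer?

4

x ≡ 4 (mod 19) gives x ∈ {4}.
The first of these with x mod 23 = 4 is 4.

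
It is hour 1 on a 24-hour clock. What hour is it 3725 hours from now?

6

3725 − 155·24 = 5, so 3725 ≡ 5 (mod 24).
(1 + 5) mod 24 = 6.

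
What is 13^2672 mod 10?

1

Powers of 3 mod 10 repeat with period 4: 3, 9, 7, 1.
2672 leaves remainder 0 on division by 4, so 13^2672 ends in 1.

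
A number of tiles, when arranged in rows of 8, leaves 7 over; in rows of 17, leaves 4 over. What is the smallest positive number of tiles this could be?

x ≡ 7 (mod 8) gives x ∈ {7, 15, 23, 31, 39, 47, 55}.
The first of these with x mod 17 = 4 is 55.

55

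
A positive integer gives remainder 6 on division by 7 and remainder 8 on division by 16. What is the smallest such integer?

104

x ≡ 6 (mod 7) gives x ∈ {6, 13, 20, 27, 34, 41, 48, 55, …}.
The first of these with x mod 16 = 8 is 104.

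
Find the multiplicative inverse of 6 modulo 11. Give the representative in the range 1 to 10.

6·2 = 12 = 1·11 + 1, so 6⁻¹ ≡ 2 (mod 11).

2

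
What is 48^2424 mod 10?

The units digit of 48^n cycles with period 4: 8, 4, 2, 6, …
2424 leaves remainder 0 on division by 4, so 48^2424 ends in 6.

6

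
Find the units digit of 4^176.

Last digits of 4^n: 4, 6 (period 2).
176 leaves remainder 0 on division by 2, so 4^176 ends in 6.

6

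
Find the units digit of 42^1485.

Powers of 2 mod 10 repeat with period 4: 2, 4, 8, 6.
1485 mod 4 = 1, so the last digit matches 2^1 = 2.

2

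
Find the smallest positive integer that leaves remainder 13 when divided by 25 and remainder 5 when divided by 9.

113

x ≡ 5 (mod 9) gives x ∈ {5, 14, 23, 32, 41, 50, 59, 68, …}.
The first of these with x mod 25 = 13 is 113.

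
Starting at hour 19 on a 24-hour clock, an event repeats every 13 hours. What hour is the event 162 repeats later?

13

162·13 = 2106.
2106 = 87·24 + 18, so 2106 mod 24 = 18.
(19 + 18) mod 24 = 13.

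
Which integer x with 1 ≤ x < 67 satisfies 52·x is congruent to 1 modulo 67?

58

67 = 1·52 + 15
52 = 3·15 + 7
15 = 2·7 + 1
7 = 7·1 + 0
Back-substituting gives 52·58 ≡ 1 (mod 67).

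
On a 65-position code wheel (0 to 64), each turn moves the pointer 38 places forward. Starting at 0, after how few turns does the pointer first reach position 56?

The inverse of 38 mod 65 is 12 (since 38·12 = 456 ≡ 1).
So x ≡ 12·56 = 672 ≡ 22 (mod 65).

22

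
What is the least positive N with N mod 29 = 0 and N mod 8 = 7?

Since 8·11 ≡ 1 (mod 29), take x = 7 + 8·((0−7)·11 mod 29) = 7 + 8·10 = 87.
Check: 87 mod 29 = 0, 87 mod 8 = 7.

87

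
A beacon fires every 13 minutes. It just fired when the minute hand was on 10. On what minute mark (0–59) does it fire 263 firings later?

9

263·13 = 3419.
Dividing 3419 by 60 gives quotient 56 and remainder 59.
(10 + 59) mod 60 = 9.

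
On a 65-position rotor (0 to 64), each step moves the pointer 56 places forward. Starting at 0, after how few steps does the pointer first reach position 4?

14

56⁻¹ ≡ 36 (mod 65) because 56·36 = 2016 = 31·65 + 1.
Multiplying both sides by 36: x ≡ 36·4 = 144 ≡ 14 (mod 65).
Check: 56·14 = 784 = 12·65 + 4.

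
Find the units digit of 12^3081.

2

The units digit of 12^n cycles with period 4: 2, 4, 8, 6, …
3081 mod 4 = 1, so the last digit matches 2^1 = 2.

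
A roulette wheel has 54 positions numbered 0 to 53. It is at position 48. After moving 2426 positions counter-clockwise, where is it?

2426 mod 54 = 50 (since 44·54 = 2376).
(48 − 50) mod 54 = 52.

52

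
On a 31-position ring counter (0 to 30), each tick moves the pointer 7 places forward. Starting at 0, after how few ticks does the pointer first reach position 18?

7⁻¹ ≡ 9 (mod 31) because 7·9 = 63 = 2·31 + 1.
Multiplying both sides by 9: x ≡ 9·18 = 162 ≡ 7 (mod 31).

7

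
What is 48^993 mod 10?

8

The units digit of 48^n cycles with period 4: 8, 4, 2, 6, …
993 mod 4 = 1, so the last digit matches 8^1 = 8.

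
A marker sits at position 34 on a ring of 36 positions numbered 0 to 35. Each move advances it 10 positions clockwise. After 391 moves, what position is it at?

391·10 = 3910.
Dividing 3910 by 36 gives quotient 108 and remainder 22.
(34 + 22) mod 36 = 20.

20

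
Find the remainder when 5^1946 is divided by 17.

9

Square-and-reduce mod 17: 5^1≡5, 5^2≡8, 5^4≡13, 5^8≡16, 5^16≡1, 5^32≡1, 5^64≡1, 5^128≡1, 5^256≡1, 5^512≡1, 5^1024≡1.
Since 1946 = 2 + 8 + 16 + 128 + 256 + 512 + 1024 in binary, 5^1946 ≡ 8·16·1·1·1·1·1 ≡ 9 (mod 17).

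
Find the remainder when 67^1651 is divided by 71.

Successive squares of 67 mod 71: 67^1≡67, 67^2≡16, 67^4≡43, 67^8≡3, 67^16≡9, 67^32≡10, 67^64≡29, 67^128≡60, 67^256≡50, 67^512≡15, 67^1024≡12.
1651 = 1 + 2 + 16 + 32 + 64 + 512 + 1024, so 67^1651 ≡ 67·16·9·10·29·15·12 ≡ 22 (mod 71).

22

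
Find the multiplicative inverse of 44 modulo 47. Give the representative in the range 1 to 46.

47 = 1·44 + 3
44 = 14·3 + 2
3 = 1·2 + 1
2 = 2·1 + 0
Back-substituting gives 44·31 ≡ 1 (mod 47).

31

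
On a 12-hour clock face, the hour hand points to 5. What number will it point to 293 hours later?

10

293 = 24·12 + 5, so 293 mod 12 = 5.
5 + 5 → 10 on a 12-hour dial.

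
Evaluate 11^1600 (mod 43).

21

By repeated squaring mod 43: 11^1≡11, 11^2≡35, 11^4≡21, 11^8≡11, 11^16≡35, 11^32≡21, 11^64≡11, 11^128≡35, 11^256≡21, 11^512≡11, 11^1024≡35.
1600 = 64 + 512 + 1024, so 11^1600 ≡ 11·11·35 ≡ 21 (mod 43).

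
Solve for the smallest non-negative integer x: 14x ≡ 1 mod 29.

27

The inverse of 14 mod 29 is 27 (since 14·27 = 378 ≡ 1).
Multiplying both sides by 27: x ≡ 27·1 = 27 ≡ 27 (mod 29).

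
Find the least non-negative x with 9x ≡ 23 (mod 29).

The inverse of 9 mod 29 is 13 (since 9·13 = 117 ≡ 1).
So x ≡ 13·23 = 299 ≡ 9 (mod 29).

9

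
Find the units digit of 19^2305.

Powers of 9 mod 10 repeat with period 2: 9, 1.
2305 leaves remainder 1 on division by 2, so 19^2305 ends in 9.

9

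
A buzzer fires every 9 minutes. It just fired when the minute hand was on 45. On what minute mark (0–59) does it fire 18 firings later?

18·9 = 162.
162 = 2·60 + 42, so 162 mod 60 = 42.
(45 + 42) mod 60 = 27.

27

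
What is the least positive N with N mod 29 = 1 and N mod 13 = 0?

117

x ≡ 0 (mod 13) gives x ∈ {0, 13, 26, 39, 52, 65, 78, 91, …}.
The first of these with x mod 29 = 1 is 117.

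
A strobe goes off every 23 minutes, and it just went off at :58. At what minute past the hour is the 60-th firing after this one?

60·23 = 1380.
Dividing 1380 by 60 gives quotient 23 and remainder 0.
(58 + 0) mod 60 = 58.

58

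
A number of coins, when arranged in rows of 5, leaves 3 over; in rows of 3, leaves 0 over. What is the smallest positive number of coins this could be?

x ≡ 0 (mod 3) gives x ∈ {0, 3}.
The first of these with x mod 5 = 3 is 3.

3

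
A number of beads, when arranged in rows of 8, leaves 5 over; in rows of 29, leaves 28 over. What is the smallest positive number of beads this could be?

x ≡ 5 (mod 8) gives x ∈ {5, 13, 21, 29, 37, 45, 53, 61, …}.
The first of these with x mod 29 = 28 is 173.

173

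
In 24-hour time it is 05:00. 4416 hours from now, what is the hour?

Dividing 4416 by 24 gives quotient 184 and remainder 0.
(5 + 0) mod 24 = 5.

5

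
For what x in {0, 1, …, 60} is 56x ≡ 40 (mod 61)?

53

The inverse of 56 mod 61 is 12 (since 56·12 = 672 ≡ 1).
Multiplying both sides by 12: x ≡ 12·40 = 480 ≡ 53 (mod 61).
Check: 56·53 = 2968 = 48·61 + 40.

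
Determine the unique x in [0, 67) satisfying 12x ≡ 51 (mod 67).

21

12⁻¹ ≡ 28 (mod 67) because 12·28 = 336 = 5·67 + 1.
Multiplying both sides by 28: x ≡ 28·51 = 1428 ≡ 21 (mod 67).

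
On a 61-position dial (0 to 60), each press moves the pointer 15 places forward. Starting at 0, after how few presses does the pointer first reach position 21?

38

The inverse of 15 mod 61 is 57 (since 15·57 = 855 ≡ 1).
So x ≡ 57·21 = 1197 ≡ 38 (mod 61).
Check: 15·38 = 570 = 9·61 + 21.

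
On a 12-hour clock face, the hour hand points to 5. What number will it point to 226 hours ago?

7

226 = 18·12 + 10, so 226 mod 12 = 10.
5 − 10 → 7 on a 12-hour dial.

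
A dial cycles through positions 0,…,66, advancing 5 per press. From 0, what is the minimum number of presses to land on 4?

41

The inverse of 5 mod 67 is 27 (since 5·27 = 135 ≡ 1).
Multiplying both sides by 27: x ≡ 27·4 = 108 ≡ 41 (mod 67).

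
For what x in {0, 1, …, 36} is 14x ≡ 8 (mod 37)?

27

The inverse of 14 mod 37 is 8 (since 14·8 = 112 ≡ 1).
Multiplying both sides by 8: x ≡ 8·8 = 64 ≡ 27 (mod 37).
Check: 14·27 = 378 = 10·37 + 8.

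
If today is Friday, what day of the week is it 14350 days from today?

14350 − 2050·7 = 0, so 14350 ≡ 0 (mod 7).
Friday + 0 days → Friday.

Friday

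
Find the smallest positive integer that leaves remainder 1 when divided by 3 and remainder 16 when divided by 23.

x ≡ 1 (mod 3) gives x ∈ {1, 4, 7, 10, 13, 16}.
The first of these with x mod 23 = 16 is 16.

16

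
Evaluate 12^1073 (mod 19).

Successive squares of 12 mod 19: 12^1≡12, 12^2≡11, 12^4≡7, 12^8≡11, 12^16≡7, 12^32≡11, 12^64≡7, 12^128≡11, 12^256≡7, 12^512≡11, 12^1024≡7.
Since 1073 = 1 + 16 + 32 + 1024 in binary, 12^1073 ≡ 12·7·11·7 ≡ 8 (mod 19).

8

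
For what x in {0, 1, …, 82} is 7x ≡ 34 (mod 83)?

76

7⁻¹ ≡ 12 (mod 83) because 7·12 = 84 = 1·83 + 1.
So x ≡ 12·34 = 408 ≡ 76 (mod 83).
Check: 7·76 = 532 = 6·83 + 34.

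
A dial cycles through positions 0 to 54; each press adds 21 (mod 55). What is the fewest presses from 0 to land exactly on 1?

21

21·21 = 441 = 8·55 + 1, so 21⁻¹ ≡ 21 (mod 55).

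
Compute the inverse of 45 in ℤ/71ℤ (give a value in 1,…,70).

30

45·30 = 1350 = 19·71 + 1, so 45⁻¹ ≡ 30 (mod 71).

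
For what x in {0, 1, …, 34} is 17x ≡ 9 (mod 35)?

17⁻¹ ≡ 33 (mod 35) because 17·33 = 561 = 16·35 + 1.
Multiplying both sides by 33: x ≡ 33·9 = 297 ≡ 17 (mod 35).
Check: 17·17 = 289 = 8·35 + 9.

17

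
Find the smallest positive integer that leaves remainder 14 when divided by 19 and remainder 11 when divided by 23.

356

x ≡ 14 (mod 19) gives x ∈ {14, 33, 52, 71, 90, 109, 128, 147, …}.
The first of these with x mod 23 = 11 is 356.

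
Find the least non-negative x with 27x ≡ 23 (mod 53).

27⁻¹ ≡ 2 (mod 53) because 27·2 = 54 = 1·53 + 1.
Multiplying both sides by 2: x ≡ 2·23 = 46 ≡ 46 (mod 53).

46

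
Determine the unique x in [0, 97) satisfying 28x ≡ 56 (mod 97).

2

28⁻¹ ≡ 52 (mod 97) because 28·52 = 1456 = 15·97 + 1.
So x ≡ 52·56 = 2912 ≡ 2 (mod 97).
Check: 28·2 = 56 = 0·97 + 56.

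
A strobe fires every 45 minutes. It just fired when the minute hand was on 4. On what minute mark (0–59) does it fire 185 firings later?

185·45 = 8325.
8325 mod 60 = 45 (since 138·60 = 8280).
(4 + 45) mod 60 = 49.

49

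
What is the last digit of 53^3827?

7

Powers of 3 mod 10 repeat with period 4: 3, 9, 7, 1.
3827 mod 4 = 3, so the last digit matches 3^3 = 7.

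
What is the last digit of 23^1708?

1

Last digits of 3^n: 3, 9, 7, 1 (period 4).
1708 leaves remainder 0 on division by 4, so 23^1708 ends in 1.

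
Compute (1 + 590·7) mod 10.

590·7 = 4130.
4130 − 413·10 = 0, so 4130 ≡ 0 (mod 10).
(1 + 0) mod 10 = 1.

1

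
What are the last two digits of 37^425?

By repeated squaring mod 100: 37^1≡37, 37^2≡69, 37^4≡61, 37^8≡21, 37^16≡41, 37^32≡81, 37^64≡61, 37^128≡21, 37^256≡41.
Since 425 = 1 + 8 + 32 + 128 + 256 in binary, 37^425 ≡ 37·21·81·21·41 ≡ 57 (mod 100).

57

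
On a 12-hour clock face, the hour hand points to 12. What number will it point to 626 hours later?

626 − 52·12 = 2, so 626 ≡ 2 (mod 12).
12 + 2 → 2 on a 12-hour dial.

2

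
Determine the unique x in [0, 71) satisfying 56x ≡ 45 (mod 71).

68

The inverse of 56 mod 71 is 52 (since 56·52 = 2912 ≡ 1).
So x ≡ 52·45 = 2340 ≡ 68 (mod 71).
Check: 56·68 = 3808 = 53·71 + 45.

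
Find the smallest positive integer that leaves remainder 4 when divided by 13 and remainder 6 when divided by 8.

x ≡ 6 (mod 8) gives x ∈ {6, 14, 22, 30}.
The first of these with x mod 13 = 4 is 30.

30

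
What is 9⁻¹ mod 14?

9·11 = 99 = 7·14 + 1, so 9⁻¹ ≡ 11 (mod 14).

11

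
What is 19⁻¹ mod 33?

7

19·7 = 133 = 4·33 + 1, so 19⁻¹ ≡ 7 (mod 33).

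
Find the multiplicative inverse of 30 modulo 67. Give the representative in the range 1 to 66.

30·38 = 1140 = 17·67 + 1, so 30⁻¹ ≡ 38 (mod 67).

38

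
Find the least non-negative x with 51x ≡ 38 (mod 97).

54

The inverse of 51 mod 97 is 78 (since 51·78 = 3978 ≡ 1).
Multiplying both sides by 78: x ≡ 78·38 = 2964 ≡ 54 (mod 97).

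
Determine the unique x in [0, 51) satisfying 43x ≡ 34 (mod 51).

The inverse of 43 mod 51 is 19 (since 43·19 = 817 ≡ 1).
Multiplying both sides by 19: x ≡ 19·34 = 646 ≡ 34 (mod 51).

34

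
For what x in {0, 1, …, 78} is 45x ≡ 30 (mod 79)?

45⁻¹ ≡ 72 (mod 79) because 45·72 = 3240 = 41·79 + 1.
So x ≡ 72·30 = 2160 ≡ 27 (mod 79).
Check: 45·27 = 1215 = 15·79 + 30.

27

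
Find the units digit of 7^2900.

The units digit of 7^n cycles with period 4: 7, 9, 3, 1, …
2900 mod 4 = 0, so the last digit matches 7^4 = 1.

1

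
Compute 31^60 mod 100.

Square-and-reduce mod 100: 31^1≡31, 31^2≡61, 31^4≡21, 31^8≡41, 31^16≡81, 31^32≡61.
Since 60 = 4 + 8 + 16 + 32 in binary, 31^60 ≡ 21·41·81·61 ≡ 1 (mod 100).

1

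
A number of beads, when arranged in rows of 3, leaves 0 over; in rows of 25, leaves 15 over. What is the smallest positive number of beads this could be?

Since 25·1 ≡ 1 (mod 3), take x = 15 + 25·((0−15)·1 mod 3) = 15 + 25·0 = 15.
Check: 15 mod 3 = 0, 15 mod 25 = 15.

15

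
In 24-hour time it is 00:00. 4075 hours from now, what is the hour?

4075 mod 24 = 19 (since 169·24 = 4056).
(0 + 19) mod 24 = 19.

19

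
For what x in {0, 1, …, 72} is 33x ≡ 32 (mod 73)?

43

The inverse of 33 mod 73 is 31 (since 33·31 = 1023 ≡ 1).
So x ≡ 31·32 = 992 ≡ 43 (mod 73).
Check: 33·43 = 1419 = 19·73 + 32.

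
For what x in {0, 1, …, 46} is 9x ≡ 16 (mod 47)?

The inverse of 9 mod 47 is 21 (since 9·21 = 189 ≡ 1).
So x ≡ 21·16 = 336 ≡ 7 (mod 47).

7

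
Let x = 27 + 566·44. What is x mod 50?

566·44 = 24904.
24904 mod 50 = 4 (since 498·50 = 24900).
(27 + 4) mod 50 = 31.

31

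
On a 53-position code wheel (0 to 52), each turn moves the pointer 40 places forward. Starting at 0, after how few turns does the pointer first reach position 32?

40⁻¹ ≡ 4 (mod 53) because 40·4 = 160 = 3·53 + 1.
Multiplying both sides by 4: x ≡ 4·32 = 128 ≡ 22 (mod 53).

22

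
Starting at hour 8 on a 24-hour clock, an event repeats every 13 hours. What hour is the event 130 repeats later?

18

130·13 = 1690.
1690 mod 24 = 10 (since 70·24 = 1680).
(8 + 10) mod 24 = 18.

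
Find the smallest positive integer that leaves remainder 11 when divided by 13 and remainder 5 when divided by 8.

37

x ≡ 5 (mod 8) gives x ∈ {5, 13, 21, 29, 37}.
The first of these with x mod 13 = 11 is 37.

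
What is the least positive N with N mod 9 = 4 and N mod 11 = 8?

85

x ≡ 4 (mod 9) gives x ∈ {4, 13, 22, 31, 40, 49, 58, 67, …}.
The first of these with x mod 11 = 8 is 85.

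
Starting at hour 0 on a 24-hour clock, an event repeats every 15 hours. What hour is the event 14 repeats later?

14·15 = 210.
210 = 8·24 + 18, so 210 mod 24 = 18.
(0 + 18) mod 24 = 18.

18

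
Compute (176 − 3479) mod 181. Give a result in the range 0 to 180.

136

Dividing 3479 by 181 gives quotient 19 and remainder 40.
(176 − 40) mod 181 = 136.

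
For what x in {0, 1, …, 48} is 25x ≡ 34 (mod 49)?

19

The inverse of 25 mod 49 is 2 (since 25·2 = 50 ≡ 1).
So x ≡ 2·34 = 68 ≡ 19 (mod 49).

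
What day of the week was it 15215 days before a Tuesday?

15215 = 2173·7 + 4, so 15215 mod 7 = 4.
Tuesday − 4 days → Friday.

Friday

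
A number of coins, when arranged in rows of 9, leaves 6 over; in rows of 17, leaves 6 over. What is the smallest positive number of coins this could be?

x ≡ 6 (mod 9) gives x ∈ {6}.
The first of these with x mod 17 = 6 is 6.

6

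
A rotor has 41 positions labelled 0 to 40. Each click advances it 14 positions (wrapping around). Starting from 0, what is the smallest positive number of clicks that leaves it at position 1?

3

14·3 = 42 = 1·41 + 1, so 14⁻¹ ≡ 3 (mod 41).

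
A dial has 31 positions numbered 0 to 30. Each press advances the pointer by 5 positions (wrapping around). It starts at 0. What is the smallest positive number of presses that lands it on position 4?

The inverse of 5 mod 31 is 25 (since 5·25 = 125 ≡ 1).
Multiplying both sides by 25: x ≡ 25·4 = 100 ≡ 7 (mod 31).
Check: 5·7 = 35 = 1·31 + 4.

7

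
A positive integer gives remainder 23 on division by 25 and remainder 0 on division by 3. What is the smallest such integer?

x ≡ 0 (mod 3) gives x ∈ {0, 3, 6, 9, 12, 15, 18, 21, …}.
The first of these with x mod 25 = 23 is 48.

48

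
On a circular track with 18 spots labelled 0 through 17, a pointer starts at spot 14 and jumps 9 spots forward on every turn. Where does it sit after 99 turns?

99·9 = 891.
891 − 49·18 = 9, so 891 ≡ 9 (mod 18).
(14 + 9) mod 18 = 5.

5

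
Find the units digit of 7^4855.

Last digits of 7^n: 7, 9, 3, 1 (period 4).
4855 leaves remainder 3 on division by 4, so 7^4855 ends in 3.

3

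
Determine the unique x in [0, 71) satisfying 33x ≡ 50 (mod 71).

51

The inverse of 33 mod 71 is 28 (since 33·28 = 924 ≡ 1).
So x ≡ 28·50 = 1400 ≡ 51 (mod 71).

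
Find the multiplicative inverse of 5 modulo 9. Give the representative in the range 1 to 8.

5·2 = 10 = 1·9 + 1, so 5⁻¹ ≡ 2 (mod 9).

2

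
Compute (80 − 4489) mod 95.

Dividing 4489 by 95 gives quotient 47 and remainder 24.
(80 − 24) mod 95 = 56.

56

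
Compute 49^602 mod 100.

1

Square-and-reduce mod 100: 49^1≡49, 49^2≡1, 49^4≡1, 49^8≡1, 49^16≡1, 49^32≡1, 49^64≡1, 49^128≡1, 49^256≡1, 49^512≡1.
Since 602 = 2 + 8 + 16 + 64 + 512 in binary, 49^602 ≡ 1·1·1·1·1 ≡ 1 (mod 100).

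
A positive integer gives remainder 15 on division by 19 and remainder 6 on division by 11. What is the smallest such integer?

72

x ≡ 6 (mod 11) gives x ∈ {6, 17, 28, 39, 50, 61, 72}.
The first of these with x mod 19 = 15 is 72.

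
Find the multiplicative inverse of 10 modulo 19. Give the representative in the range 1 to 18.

19 = 1·10 + 9
10 = 1·9 + 1
9 = 9·1 + 0
Back-substituting gives 10·2 ≡ 1 (mod 19).

2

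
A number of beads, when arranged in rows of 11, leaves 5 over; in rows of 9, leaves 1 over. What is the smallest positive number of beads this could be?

x ≡ 1 (mod 9) gives x ∈ {1, 10, 19, 28, 37, 46, 55, 64, …}.
The first of these with x mod 11 = 5 is 82.

82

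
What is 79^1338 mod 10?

Last digits of 9^n: 9, 1 (period 2).
1338 leaves remainder 0 on division by 2, so 79^1338 ends in 1.

1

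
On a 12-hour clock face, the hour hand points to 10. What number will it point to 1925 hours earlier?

1925 = 160·12 + 5, so 1925 mod 12 = 5.
10 − 5 → 5 on a 12-hour dial.

5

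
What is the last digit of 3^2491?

Powers of 3 mod 10 repeat with period 4: 3, 9, 7, 1.
2491 mod 4 = 3, so the last digit matches 3^3 = 7.

7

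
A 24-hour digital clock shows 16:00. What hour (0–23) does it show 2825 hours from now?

9

2825 mod 24 = 17 (since 117·24 = 2808).
(16 + 17) mod 24 = 9.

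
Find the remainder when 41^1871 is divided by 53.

22

By repeated squaring mod 53: 41^1≡41, 41^2≡38, 41^4≡13, 41^8≡10, 41^16≡47, 41^32≡36, 41^64≡24, 41^128≡46, 41^256≡49, 41^512≡16, 41^1024≡44.
1871 = 1 + 2 + 4 + 8 + 64 + 256 + 512 + 1024, so 41^1871 ≡ 41·38·13·10·24·49·16·44 ≡ 22 (mod 53).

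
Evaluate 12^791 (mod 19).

8

By repeated squaring mod 19: 12^1≡12, 12^2≡11, 12^4≡7, 12^8≡11, 12^16≡7, 12^32≡11, 12^64≡7, 12^128≡11, 12^256≡7, 12^512≡11.
791 = 1 + 2 + 4 + 16 + 256 + 512, so 12^791 ≡ 12·11·7·7·7·11 ≡ 8 (mod 19).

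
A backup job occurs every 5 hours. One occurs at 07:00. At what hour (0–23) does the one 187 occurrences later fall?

6

187·5 = 935.
935 = 38·24 + 23, so 935 mod 24 = 23.
(7 + 23) mod 24 = 6.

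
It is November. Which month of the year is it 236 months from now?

236 − 19·12 = 8, so 236 ≡ 8 (mod 12).
November + 8 months → July.

July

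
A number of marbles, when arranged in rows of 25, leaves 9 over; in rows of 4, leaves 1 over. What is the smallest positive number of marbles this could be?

x ≡ 1 (mod 4) gives x ∈ {1, 5, 9}.
The first of these with x mod 25 = 9 is 9.

9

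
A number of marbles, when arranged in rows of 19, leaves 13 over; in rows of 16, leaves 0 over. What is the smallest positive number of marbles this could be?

Since 16·6 ≡ 1 (mod 19), take x = 0 + 16·((13−0)·6 mod 19) = 0 + 16·2 = 32.
Check: 32 mod 19 = 13, 32 mod 16 = 0.

32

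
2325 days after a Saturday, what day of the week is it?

Sunday

2325 = 332·7 + 1, so 2325 mod 7 = 1.
Saturday + 1 day → Sunday.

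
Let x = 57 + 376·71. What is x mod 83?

376·71 = 26696.
26696 − 321·83 = 53, so 26696 ≡ 53 (mod 83).
(57 + 53) mod 83 = 27.

27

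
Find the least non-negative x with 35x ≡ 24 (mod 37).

35⁻¹ ≡ 18 (mod 37) because 35·18 = 630 = 17·37 + 1.
So x ≡ 18·24 = 432 ≡ 25 (mod 37).

25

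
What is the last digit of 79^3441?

Powers of 9 mod 10 repeat with period 2: 9, 1.
3441 mod 2 = 1, so the last digit matches 9^1 = 9.

9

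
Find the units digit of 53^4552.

Last digits of 3^n: 3, 9, 7, 1 (period 4).
4552 leaves remainder 0 on division by 4, so 53^4552 ends in 1.

1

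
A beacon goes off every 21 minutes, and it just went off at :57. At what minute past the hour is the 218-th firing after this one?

15

218·21 = 4578.
4578 − 76·60 = 18, so 4578 ≡ 18 (mod 60).
(57 + 18) mod 60 = 15.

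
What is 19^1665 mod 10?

Last digits of 9^n: 9, 1 (period 2).
1665 leaves remainder 1 on division by 2, so 19^1665 ends in 9.

9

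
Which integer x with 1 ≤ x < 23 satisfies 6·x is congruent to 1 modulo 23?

23 = 3·6 + 5
6 = 1·5 + 1
5 = 5·1 + 0
Back-substituting gives 6·4 ≡ 1 (mod 23).

4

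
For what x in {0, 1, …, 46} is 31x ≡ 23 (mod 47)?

25

The inverse of 31 mod 47 is 44 (since 31·44 = 1364 ≡ 1).
So x ≡ 44·23 = 1012 ≡ 25 (mod 47).
Check: 31·25 = 775 = 16·47 + 23.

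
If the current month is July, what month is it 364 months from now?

Dividing 364 by 12 gives quotient 30 and remainder 4.
July + 4 months → November.

November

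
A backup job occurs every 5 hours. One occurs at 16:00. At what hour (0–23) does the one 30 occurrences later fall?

22

30·5 = 150.
150 mod 24 = 6 (since 6·24 = 144).
(16 + 6) mod 24 = 22.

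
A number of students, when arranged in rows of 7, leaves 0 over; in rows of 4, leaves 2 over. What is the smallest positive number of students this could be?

x ≡ 2 (mod 4) gives x ∈ {2, 6, 10, 14}.
The first of these with x mod 7 = 0 is 14.

14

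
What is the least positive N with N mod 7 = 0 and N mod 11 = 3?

14

Since 11·2 ≡ 1 (mod 7), take x = 3 + 11·((0−3)·2 mod 7) = 3 + 11·1 = 14.
Check: 14 mod 7 = 0, 14 mod 11 = 3.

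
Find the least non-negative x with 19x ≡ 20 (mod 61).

The inverse of 19 mod 61 is 45 (since 19·45 = 855 ≡ 1).
So x ≡ 45·20 = 900 ≡ 46 (mod 61).

46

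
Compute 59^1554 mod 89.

40

Square-and-reduce mod 89: 59^1≡59, 59^2≡10, 59^4≡11, 59^8≡32, 59^16≡45, 59^32≡67, 59^64≡39, 59^128≡8, 59^256≡64, 59^512≡2, 59^1024≡4.
1554 = 2 + 16 + 512 + 1024, so 59^1554 ≡ 10·45·2·4 ≡ 40 (mod 89).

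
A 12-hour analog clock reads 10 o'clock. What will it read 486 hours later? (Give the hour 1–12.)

4

486 = 40·12 + 6, so 486 mod 12 = 6.
10 + 6 → 4 on a 12-hour dial.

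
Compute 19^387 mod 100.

39

Successive squares of 19 mod 100: 19^1≡19, 19^2≡61, 19^4≡21, 19^8≡41, 19^16≡81, 19^32≡61, 19^64≡21, 19^128≡41, 19^256≡81.
387 = 1 + 2 + 128 + 256, so 19^387 ≡ 19·61·41·81 ≡ 39 (mod 100).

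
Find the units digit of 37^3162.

9

Last digits of 7^n: 7, 9, 3, 1 (period 4).
3162 leaves remainder 2 on division by 4, so 37^3162 ends in 9.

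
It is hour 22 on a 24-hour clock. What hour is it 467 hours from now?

9

467 − 19·24 = 11, so 467 ≡ 11 (mod 24).
(22 + 11) mod 24 = 9.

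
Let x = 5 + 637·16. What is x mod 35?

12

637·16 = 10192.
10192 − 291·35 = 7, so 10192 ≡ 7 (mod 35).
(5 + 7) mod 35 = 12.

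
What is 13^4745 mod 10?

Last digits of 3^n: 3, 9, 7, 1 (period 4).
4745 mod 4 = 1, so the last digit matches 3^1 = 3.

3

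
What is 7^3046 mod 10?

9

The units digit of 7^n cycles with period 4: 7, 9, 3, 1, …
3046 mod 4 = 2, so the last digit matches 7^2 = 9.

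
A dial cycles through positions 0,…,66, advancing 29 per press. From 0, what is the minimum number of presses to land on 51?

29⁻¹ ≡ 37 (mod 67) because 29·37 = 1073 = 16·67 + 1.
So x ≡ 37·51 = 1887 ≡ 11 (mod 67).
Check: 29·11 = 319 = 4·67 + 51.

11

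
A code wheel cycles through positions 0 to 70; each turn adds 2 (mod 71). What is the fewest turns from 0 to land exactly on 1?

36

71 = 35·2 + 1
2 = 2·1 + 0
Back-substituting gives 2·36 ≡ 1 (mod 71).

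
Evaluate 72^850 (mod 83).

36

Square-and-reduce mod 83: 72^1≡72, 72^2≡38, 72^4≡33, 72^8≡10, 72^16≡17, 72^32≡40, 72^64≡23, 72^128≡31, 72^256≡48, 72^512≡63.
850 = 2 + 16 + 64 + 256 + 512, so 72^850 ≡ 38·17·23·48·63 ≡ 36 (mod 83).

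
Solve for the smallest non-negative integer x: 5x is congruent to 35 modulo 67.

The inverse of 5 mod 67 is 27 (since 5·27 = 135 ≡ 1).
So x ≡ 27·35 = 945 ≡ 7 (mod 67).

7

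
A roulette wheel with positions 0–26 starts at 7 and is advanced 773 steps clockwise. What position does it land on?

773 = 28·27 + 17, so 773 mod 27 = 17.
(7 + 17) mod 27 = 24.

24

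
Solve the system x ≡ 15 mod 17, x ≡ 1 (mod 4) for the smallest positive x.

x ≡ 1 (mod 4) gives x ∈ {1, 5, 9, 13, 17, 21, 25, 29, …}.
The first of these with x mod 17 = 15 is 49.

49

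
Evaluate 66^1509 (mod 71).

14

Successive squares of 66 mod 71: 66^1≡66, 66^2≡25, 66^4≡57, 66^8≡54, 66^16≡5, 66^32≡25, 66^64≡57, 66^128≡54, 66^256≡5, 66^512≡25, 66^1024≡57.
1509 = 1 + 4 + 32 + 64 + 128 + 256 + 1024, so 66^1509 ≡ 66·57·25·57·54·5·57 ≡ 14 (mod 71).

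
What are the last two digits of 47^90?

49

By repeated squaring mod 100: 47^1≡47, 47^2≡9, 47^4≡81, 47^8≡61, 47^16≡21, 47^32≡41, 47^64≡81.
Since 90 = 2 + 8 + 16 + 64 in binary, 47^90 ≡ 9·61·21·81 ≡ 49 (mod 100).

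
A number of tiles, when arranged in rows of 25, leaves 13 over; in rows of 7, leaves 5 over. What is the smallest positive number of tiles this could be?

138

x ≡ 5 (mod 7) gives x ∈ {5, 12, 19, 26, 33, 40, 47, 54, …}.
The first of these with x mod 25 = 13 is 138.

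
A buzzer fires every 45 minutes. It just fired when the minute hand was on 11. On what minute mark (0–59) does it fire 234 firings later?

41

234·45 = 10530.
10530 = 175·60 + 30, so 10530 mod 60 = 30.
(11 + 30) mod 60 = 41.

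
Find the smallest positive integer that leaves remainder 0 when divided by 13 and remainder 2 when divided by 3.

26

x ≡ 2 (mod 3) gives x ∈ {2, 5, 8, 11, 14, 17, 20, 23, …}.
The first of these with x mod 13 = 0 is 26.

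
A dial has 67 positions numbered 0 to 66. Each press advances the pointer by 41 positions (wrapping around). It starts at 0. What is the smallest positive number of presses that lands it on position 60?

8

The inverse of 41 mod 67 is 18 (since 41·18 = 738 ≡ 1).
Multiplying both sides by 18: x ≡ 18·60 = 1080 ≡ 8 (mod 67).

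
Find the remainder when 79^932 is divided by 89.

Square-and-reduce mod 89: 79^1≡79, 79^2≡11, 79^4≡32, 79^8≡45, 79^16≡67, 79^32≡39, 79^64≡8, 79^128≡64, 79^256≡2, 79^512≡4.
Since 932 = 4 + 32 + 128 + 256 + 512 in binary, 79^932 ≡ 32·39·64·2·4 ≡ 45 (mod 89).

45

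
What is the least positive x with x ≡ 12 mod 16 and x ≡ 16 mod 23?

Since 23·7 ≡ 1 (mod 16), take x = 16 + 23·((12−16)·7 mod 16) = 16 + 23·4 = 108.
Check: 108 mod 16 = 12, 108 mod 23 = 16.

108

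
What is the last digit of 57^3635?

3

Powers of 7 mod 10 repeat with period 4: 7, 9, 3, 1.
3635 leaves remainder 3 on division by 4, so 57^3635 ends in 3.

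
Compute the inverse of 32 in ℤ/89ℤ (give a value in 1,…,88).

64

32·64 = 2048 = 23·89 + 1, so 32⁻¹ ≡ 64 (mod 89).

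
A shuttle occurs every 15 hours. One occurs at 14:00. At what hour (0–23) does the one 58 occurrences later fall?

58·15 = 870.
870 mod 24 = 6 (since 36·24 = 864).
(14 + 6) mod 24 = 20.

20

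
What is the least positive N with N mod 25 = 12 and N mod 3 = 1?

x ≡ 1 (mod 3) gives x ∈ {1, 4, 7, 10, 13, 16, 19, 22, …}.
The first of these with x mod 25 = 12 is 37.

37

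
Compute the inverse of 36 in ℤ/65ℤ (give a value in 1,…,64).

56

65 = 1·36 + 29
36 = 1·29 + 7
29 = 4·7 + 1
7 = 7·1 + 0
Back-substituting gives 36·56 ≡ 1 (mod 65).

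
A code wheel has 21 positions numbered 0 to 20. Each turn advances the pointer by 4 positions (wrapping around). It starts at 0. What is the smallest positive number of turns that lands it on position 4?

1

The inverse of 4 mod 21 is 16 (since 4·16 = 64 ≡ 1).
So x ≡ 16·4 = 64 ≡ 1 (mod 21).
Check: 4·1 = 4 = 0·21 + 4.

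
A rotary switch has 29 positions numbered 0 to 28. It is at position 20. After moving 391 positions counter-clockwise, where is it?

391 − 13·29 = 14, so 391 ≡ 14 (mod 29).
(20 − 14) mod 29 = 6.

6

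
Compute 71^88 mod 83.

By repeated squaring mod 83: 71^1≡71, 71^2≡61, 71^4≡69, 71^8≡30, 71^16≡70, 71^32≡3, 71^64≡9.
Since 88 = 8 + 16 + 64 in binary, 71^88 ≡ 30·70·9 ≡ 59 (mod 83).

59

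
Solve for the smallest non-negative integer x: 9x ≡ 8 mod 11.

7

The inverse of 9 mod 11 is 5 (since 9·5 = 45 ≡ 1).
Multiplying both sides by 5: x ≡ 5·8 = 40 ≡ 7 (mod 11).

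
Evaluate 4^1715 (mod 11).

1

Successive squares of 4 mod 11: 4^1≡4, 4^2≡5, 4^4≡3, 4^8≡9, 4^16≡4, 4^32≡5, 4^64≡3, 4^128≡9, 4^256≡4, 4^512≡5, 4^1024≡3.
Since 1715 = 1 + 2 + 16 + 32 + 128 + 512 + 1024 in binary, 4^1715 ≡ 4·5·4·5·9·5·3 ≡ 1 (mod 11).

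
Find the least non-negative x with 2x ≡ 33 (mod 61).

2⁻¹ ≡ 31 (mod 61) because 2·31 = 62 = 1·61 + 1.
Multiplying both sides by 31: x ≡ 31·33 = 1023 ≡ 47 (mod 61).

47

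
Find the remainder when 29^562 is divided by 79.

32

Successive squares of 29 mod 79: 29^1≡29, 29^2≡51, 29^4≡73, 29^8≡36, 29^16≡32, 29^32≡76, 29^64≡9, 29^128≡2, 29^256≡4, 29^512≡16.
Since 562 = 2 + 16 + 32 + 512 in binary, 29^562 ≡ 51·32·76·16 ≡ 32 (mod 79).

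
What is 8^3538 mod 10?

4

Powers of 8 mod 10 repeat with period 4: 8, 4, 2, 6.
3538 mod 4 = 2, so the last digit matches 8^2 = 4.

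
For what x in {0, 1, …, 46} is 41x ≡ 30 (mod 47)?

42

41⁻¹ ≡ 39 (mod 47) because 41·39 = 1599 = 34·47 + 1.
Multiplying both sides by 39: x ≡ 39·30 = 1170 ≡ 42 (mod 47).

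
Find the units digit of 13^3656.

1

Powers of 3 mod 10 repeat with period 4: 3, 9, 7, 1.
3656 mod 4 = 0, so the last digit matches 3^4 = 1.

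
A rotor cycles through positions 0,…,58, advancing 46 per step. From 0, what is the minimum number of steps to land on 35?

The inverse of 46 mod 59 is 9 (since 46·9 = 414 ≡ 1).
So x ≡ 9·35 = 315 ≡ 20 (mod 59).

20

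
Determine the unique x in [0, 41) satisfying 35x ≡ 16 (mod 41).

The inverse of 35 mod 41 is 34 (since 35·34 = 1190 ≡ 1).
Multiplying both sides by 34: x ≡ 34·16 = 544 ≡ 11 (mod 41).
Check: 35·11 = 385 = 9·41 + 16.

11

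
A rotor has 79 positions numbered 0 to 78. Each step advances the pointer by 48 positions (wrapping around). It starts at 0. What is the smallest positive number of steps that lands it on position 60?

21

48⁻¹ ≡ 28 (mod 79) because 48·28 = 1344 = 17·79 + 1.
So x ≡ 28·60 = 1680 ≡ 21 (mod 79).
Check: 48·21 = 1008 = 12·79 + 60.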